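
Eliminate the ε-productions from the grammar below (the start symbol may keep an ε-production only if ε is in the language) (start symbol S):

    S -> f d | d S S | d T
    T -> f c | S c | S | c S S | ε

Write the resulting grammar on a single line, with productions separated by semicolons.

Nullable nonterminals: {T}.
ε ∉ L(G), so no ε-production is kept.
For each production, add variants omitting each subset of nullable occurrences: S → d T gives d T | d.

S -> f d | d S S | d T | d; T -> f c | S c | S | c S S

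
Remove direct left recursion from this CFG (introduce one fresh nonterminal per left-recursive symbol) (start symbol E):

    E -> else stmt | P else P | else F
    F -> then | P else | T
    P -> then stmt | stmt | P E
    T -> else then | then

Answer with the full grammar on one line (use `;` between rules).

Directly left-recursive nonterminal: P.
For P: α = {E}, β = {then stmt, stmt}. Rewrite as P → β P' and P' → α P' | ε.

E -> else stmt | P else P | else F; F -> then | P else | T; P -> then stmt P' | stmt P'; T -> else then | then; P' -> E P' | ε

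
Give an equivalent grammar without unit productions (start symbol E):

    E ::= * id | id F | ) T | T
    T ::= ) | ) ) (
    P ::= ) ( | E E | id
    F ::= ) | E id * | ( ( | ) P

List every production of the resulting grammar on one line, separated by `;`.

Unit pairs: E ⇒* {T}.
For each unit pair (A, B), copy every non-unit production of B to A, then drop all unit productions.

E ::= * id | id F | ) T | ) | ) ) (; T ::= ) | ) ) (; P ::= ) ( | E E | id; F ::= ) | E id * | ( ( | ) P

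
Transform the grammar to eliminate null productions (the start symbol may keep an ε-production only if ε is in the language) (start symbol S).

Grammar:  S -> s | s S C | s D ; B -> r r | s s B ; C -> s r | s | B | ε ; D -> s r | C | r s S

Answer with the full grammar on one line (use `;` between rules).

Nullable nonterminals: {C, D}.
ε ∉ L(G), so no ε-production is kept.
Expand every rule over subsets of its nullable positions: S → s S C gives s S C | s S.

S -> s | s S C | s S | s D; B -> r r | s s B; C -> s r | s | B; D -> s r | C | r s S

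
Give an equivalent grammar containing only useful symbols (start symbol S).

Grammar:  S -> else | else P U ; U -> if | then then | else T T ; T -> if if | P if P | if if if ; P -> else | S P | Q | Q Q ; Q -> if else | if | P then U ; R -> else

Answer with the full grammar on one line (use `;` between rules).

S -> else | else P U; U -> if | then then | else T T; T -> if if | P if P | if if if; P -> else | S P | Q | Q Q; Q -> if else | if | P then U

Generating nonterminals: {P, Q, R, S, T, U}.
Reachable from S after that: {P, Q, S, T, U}.
Removed useless symbols: {R} and every production mentioning them.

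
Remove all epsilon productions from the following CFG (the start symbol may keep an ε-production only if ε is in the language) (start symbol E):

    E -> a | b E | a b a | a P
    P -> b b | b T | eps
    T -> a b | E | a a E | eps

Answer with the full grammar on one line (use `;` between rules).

Nullable set = {P, T}.
ε ∉ L(G), so no ε-production is kept.
For each production, add variants omitting each subset of nullable occurrences: P → b T gives b T | b.

E -> a | b E | a b a | a P; P -> b b | b T | b; T -> a b | E | a a E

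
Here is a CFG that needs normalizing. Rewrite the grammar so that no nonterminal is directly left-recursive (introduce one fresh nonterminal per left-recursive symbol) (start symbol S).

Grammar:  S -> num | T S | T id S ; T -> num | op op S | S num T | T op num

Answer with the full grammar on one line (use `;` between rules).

T is directly left-recursive.
For T: α = {op num}, β = {num, op op S, S num T}. Rewrite as T → β T' and T' → α T' | ε.

S -> num | T S | T id S; T -> num T' | op op S T' | S num T T'; T' -> op num T' | epsilon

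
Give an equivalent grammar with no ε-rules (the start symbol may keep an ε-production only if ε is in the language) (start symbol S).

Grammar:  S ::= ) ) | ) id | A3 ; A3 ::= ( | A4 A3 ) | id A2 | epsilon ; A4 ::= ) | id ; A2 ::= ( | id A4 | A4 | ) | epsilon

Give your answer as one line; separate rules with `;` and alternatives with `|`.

S ::= ) ) | ) id | A3 | ε; A3 ::= ( | A4 A3 ) | A4 ) | id A2 | id; A4 ::= ) | id; A2 ::= ( | id A4 | A4 | )

The nullable symbols are {A2, A3, S}.
ε ∈ L(G) since S is nullable, so keep S → ε.
For each production, add variants omitting each subset of nullable occurrences: A3 → A4 A3 ) gives A4 A3 ) | A4 ). A3 → id A2 gives id A2 | id.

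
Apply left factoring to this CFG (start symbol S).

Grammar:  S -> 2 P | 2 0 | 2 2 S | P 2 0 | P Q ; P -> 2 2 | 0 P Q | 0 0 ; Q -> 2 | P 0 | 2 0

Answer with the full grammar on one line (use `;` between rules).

S has alternatives sharing prefix '2': factor to S → 2 S' with S' → P | 0 | 2 S.
S has alternatives sharing prefix 'P': factor to S → P S'' with S'' → 2 0 | Q.
P has alternatives sharing prefix '0': factor to P → 0 P' with P' → P Q | 0.
Q has alternatives sharing prefix '2': factor to Q → 2 Q' with Q' → ε | 0.

S -> 2 S' | P S''; P -> 2 2 | 0 P'; Q -> P 0 | 2 Q'; S' -> P | 0 | 2 S; S'' -> 2 0 | Q; P' -> P Q | 0; Q' -> ε | 0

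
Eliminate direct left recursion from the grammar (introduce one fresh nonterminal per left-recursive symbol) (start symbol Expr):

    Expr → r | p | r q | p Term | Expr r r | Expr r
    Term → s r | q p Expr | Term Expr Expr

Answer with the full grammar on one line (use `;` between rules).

Expr → r Expr1 | p Expr1 | r q Expr1 | p Term Expr1; Term → s r Term1 | q p Expr Term1; Expr1 → r r Expr1 | r Expr1 | ε; Term1 → Expr Expr Term1 | ε

Directly left-recursive nonterminals: Expr, Term.
For Expr: α = {r r, r}, β = {r, p, r q, p Term}. Rewrite as Expr → β Expr1 and Expr1 → α Expr1 | ε.
For Term: α = {Expr Expr}, β = {s r, q p Expr}. Rewrite as Term → β Term1 and Term1 → α Term1 | ε.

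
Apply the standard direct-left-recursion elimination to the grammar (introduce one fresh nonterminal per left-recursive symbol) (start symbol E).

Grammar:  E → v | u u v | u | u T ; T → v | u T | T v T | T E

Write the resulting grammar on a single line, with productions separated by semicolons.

E → v | u u v | u | u T; T → v T' | u T T'; T' → v T T' | E T' | ε

T is directly left-recursive.
For T: α = {v T, E}, β = {v, u T}. Rewrite as T → β T' and T' → α T' | ε.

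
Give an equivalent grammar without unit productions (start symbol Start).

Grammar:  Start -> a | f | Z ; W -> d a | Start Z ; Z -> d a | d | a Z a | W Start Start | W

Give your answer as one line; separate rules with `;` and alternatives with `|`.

Start -> d a | d | a Z a | W Start Start | a | f | Start Z; W -> d a | Start Z; Z -> d a | d | a Z a | W Start Start | Start Z

Unit pairs: Start ⇒* {W, Z}; Z ⇒* {W}.
For every A with A ⇒* B via unit rules, add B's non-unit alternatives to A; then delete every rule of the form X → Y.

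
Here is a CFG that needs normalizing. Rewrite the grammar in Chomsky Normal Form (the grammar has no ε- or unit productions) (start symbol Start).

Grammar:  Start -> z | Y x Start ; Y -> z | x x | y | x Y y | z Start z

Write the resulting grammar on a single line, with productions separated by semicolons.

Start -> z | Y Y1; Y -> z | X1 X1 | y | X1 Y2 | X3 Y3; X1 -> x; X2 -> y; X3 -> z; Y1 -> X1 Start; Y2 -> Y X2; Y3 -> Start X3

Introduce a nonterminal for each terminal appearing in a rule of length ≥ 2: X1 → x, X2 → y, X3 → z.
Binarize each right-hand side of length ≥ 3 by chaining fresh nonterminals (Y1, Y2, …): affected rules were Start → Y X1 Start; Y → X1 Y X2; Y → X3 Start X3.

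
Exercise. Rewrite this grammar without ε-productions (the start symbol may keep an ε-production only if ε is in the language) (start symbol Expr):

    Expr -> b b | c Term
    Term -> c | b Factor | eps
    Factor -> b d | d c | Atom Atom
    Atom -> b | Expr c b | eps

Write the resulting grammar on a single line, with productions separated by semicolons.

The nullable symbols are {Atom, Factor, Term}.
ε ∉ L(G), so no ε-production is kept.
Expand every rule over subsets of its nullable positions: Expr → c Term gives c Term | c. Term → b Factor gives b Factor | b. Factor → Atom Atom gives Atom Atom | Atom.

Expr -> b b | c Term | c; Term -> c | b Factor | b; Factor -> b d | d c | Atom Atom | Atom; Atom -> b | Expr c b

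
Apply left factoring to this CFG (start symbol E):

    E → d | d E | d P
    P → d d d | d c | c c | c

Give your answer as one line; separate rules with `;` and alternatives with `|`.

E has alternatives sharing prefix 'd': factor to E → d E' with E' → ε | E | P.
P has alternatives sharing prefix 'd': factor to P → d P' with P' → d d | c.
P has alternatives sharing prefix 'c': factor to P → c P'' with P'' → c | ε.

E → d E'; P → d P' | c P''; E' → ε | E | P; P' → d d | c; P'' → c | ε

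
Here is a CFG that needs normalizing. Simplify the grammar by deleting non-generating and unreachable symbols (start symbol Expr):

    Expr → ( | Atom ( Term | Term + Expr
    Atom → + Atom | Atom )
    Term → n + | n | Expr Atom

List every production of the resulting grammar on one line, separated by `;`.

Generating nonterminals: {Expr, Term}.
Reachable from Expr after that: {Expr, Term}.
Removed useless symbols: {Atom} and every production mentioning them.

Expr → ( | Term + Expr; Term → n + | n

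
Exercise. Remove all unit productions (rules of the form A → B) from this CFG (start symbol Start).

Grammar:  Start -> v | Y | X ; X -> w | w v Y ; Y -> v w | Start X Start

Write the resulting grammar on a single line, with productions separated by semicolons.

Unit pairs: Start ⇒* {X, Y}.
For each unit pair (A, B), copy every non-unit production of B to A, then drop all unit productions.

Start -> v | w | w v Y | v w | Start X Start; X -> w | w v Y; Y -> v w | Start X Start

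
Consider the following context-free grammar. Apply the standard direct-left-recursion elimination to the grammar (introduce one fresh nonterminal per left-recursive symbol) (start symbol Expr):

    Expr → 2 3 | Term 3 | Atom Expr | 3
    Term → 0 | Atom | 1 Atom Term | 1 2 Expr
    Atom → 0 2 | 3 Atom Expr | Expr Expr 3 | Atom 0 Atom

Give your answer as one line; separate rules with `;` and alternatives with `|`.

Expr → 2 3 | Term 3 | Atom Expr | 3; Term → 0 | Atom | 1 Atom Term | 1 2 Expr; Atom → 0 2 Atom1 | 3 Atom Expr Atom1 | Expr Expr 3 Atom1; Atom1 → 0 Atom Atom1 | epsilon

Atom is directly left-recursive.
For Atom: α = {0 Atom}, β = {0 2, 3 Atom Expr, Expr Expr 3}. Rewrite as Atom → β Atom1 and Atom1 → α Atom1 | ε.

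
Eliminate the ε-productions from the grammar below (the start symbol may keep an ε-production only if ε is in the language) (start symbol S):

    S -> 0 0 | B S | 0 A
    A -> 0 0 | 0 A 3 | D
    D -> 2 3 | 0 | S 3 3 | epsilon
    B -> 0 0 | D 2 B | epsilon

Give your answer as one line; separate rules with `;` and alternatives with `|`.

S -> 0 0 | B S | 0 A | 0; A -> 0 0 | 0 A 3 | 0 3 | D; D -> 2 3 | 0 | S 3 3; B -> 0 0 | D 2 B | D 2 | 2 B | 2

Nullable set = {A, B, D}.
ε ∉ L(G), so no ε-production is kept.
Add the nullable-subset variants: S → 0 A gives 0 A | 0. A → 0 A 3 gives 0 A 3 | 0 3. B → D 2 B gives D 2 B | D 2 | 2 B | 2.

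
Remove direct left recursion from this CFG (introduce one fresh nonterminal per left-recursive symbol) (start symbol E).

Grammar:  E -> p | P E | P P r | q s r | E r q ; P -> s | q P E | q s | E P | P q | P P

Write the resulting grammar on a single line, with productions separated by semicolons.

Directly left-recursive nonterminals: E, P.
For E: α = {r q}, β = {p, P E, P P r, q s r}. Rewrite as E → β E' and E' → α E' | ε.
For P: α = {q, P}, β = {s, q P E, q s, E P}. Rewrite as P → β P' and P' → α P' | ε.

E -> p E' | P E E' | P P r E' | q s r E'; P -> s P' | q P E P' | q s P' | E P P'; E' -> r q E' | ε; P' -> q P' | P P' | ε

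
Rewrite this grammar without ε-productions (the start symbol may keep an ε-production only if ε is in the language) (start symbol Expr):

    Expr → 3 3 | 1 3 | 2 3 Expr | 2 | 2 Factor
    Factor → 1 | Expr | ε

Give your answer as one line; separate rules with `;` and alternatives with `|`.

Nullable set = {Factor}.
ε ∉ L(G), so no ε-production is kept.

Expr → 3 3 | 1 3 | 2 3 Expr | 2 | 2 Factor; Factor → 1 | Expr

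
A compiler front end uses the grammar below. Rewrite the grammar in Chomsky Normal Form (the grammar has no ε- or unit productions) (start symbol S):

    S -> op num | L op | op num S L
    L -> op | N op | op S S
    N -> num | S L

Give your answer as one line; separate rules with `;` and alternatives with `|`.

S -> X1 X2 | L X1 | X1 Y1; L -> op | N X1 | X1 Y3; N -> num | S L; X1 -> op; X2 -> num; Y1 -> X2 Y2; Y2 -> S L; Y3 -> S S

Introduce a nonterminal for each terminal appearing in a rule of length ≥ 2: X1 → op, X2 → num.
Binarize each right-hand side of length ≥ 3 by chaining fresh nonterminals (Y1, Y2, …): affected rules were S → X1 X2 S L; L → X1 S S.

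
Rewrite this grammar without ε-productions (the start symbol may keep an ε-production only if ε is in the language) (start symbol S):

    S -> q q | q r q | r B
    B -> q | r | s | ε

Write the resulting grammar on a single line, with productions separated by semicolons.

Nullable set = {B}.
ε ∉ L(G), so no ε-production is kept.
Add the nullable-subset variants: S → r B gives r B | r.

S -> q q | q r q | r B | r; B -> q | r | s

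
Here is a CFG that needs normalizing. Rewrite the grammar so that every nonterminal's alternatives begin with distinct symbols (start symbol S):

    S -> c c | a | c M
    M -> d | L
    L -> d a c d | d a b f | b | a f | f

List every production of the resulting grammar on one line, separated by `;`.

S has alternatives sharing prefix 'c': factor to S → c S' with S' → c | M.
L has alternatives sharing prefix 'd a': factor to L → d a L' with L' → c d | b f.

S -> a | c S'; M -> d | L; L -> b | a f | f | d a L'; S' -> c | M; L' -> c d | b f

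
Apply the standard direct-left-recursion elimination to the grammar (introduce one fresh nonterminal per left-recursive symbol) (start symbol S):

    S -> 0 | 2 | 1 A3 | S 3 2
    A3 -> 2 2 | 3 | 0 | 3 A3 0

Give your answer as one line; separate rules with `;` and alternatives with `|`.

Left recursion appears on S.
For S: α = {3 2}, β = {0, 2, 1 A3}. Rewrite as S → β S' and S' → α S' | ε.

S -> 0 S' | 2 S' | 1 A3 S'; A3 -> 2 2 | 3 | 0 | 3 A3 0; S' -> 3 2 S' | ε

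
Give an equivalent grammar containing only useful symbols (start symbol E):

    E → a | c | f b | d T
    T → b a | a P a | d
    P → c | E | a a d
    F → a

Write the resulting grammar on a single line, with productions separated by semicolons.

Generating nonterminals: {E, F, P, T}.
Reachable from E after that: {E, P, T}.
Removed useless symbols: {F} and every production mentioning them.

E → a | c | f b | d T; T → b a | a P a | d; P → c | E | a a d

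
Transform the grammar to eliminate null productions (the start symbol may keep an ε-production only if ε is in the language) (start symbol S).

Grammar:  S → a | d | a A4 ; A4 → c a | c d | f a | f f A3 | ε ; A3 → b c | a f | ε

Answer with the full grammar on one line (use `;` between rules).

Nullable set = {A3, A4}.
ε ∉ L(G), so no ε-production is kept.
For each production, add variants omitting each subset of nullable occurrences: A4 → f f A3 gives f f A3 | f f.

S → a | d | a A4; A4 → c a | c d | f a | f f A3 | f f; A3 → b c | a f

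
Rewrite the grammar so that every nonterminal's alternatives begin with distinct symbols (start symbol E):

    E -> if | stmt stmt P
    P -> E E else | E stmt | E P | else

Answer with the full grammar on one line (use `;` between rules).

P has alternatives sharing prefix 'E': factor to P → E P' with P' → E else | stmt | P.

E -> if | stmt stmt P; P -> else | E P'; P' -> E else | stmt | P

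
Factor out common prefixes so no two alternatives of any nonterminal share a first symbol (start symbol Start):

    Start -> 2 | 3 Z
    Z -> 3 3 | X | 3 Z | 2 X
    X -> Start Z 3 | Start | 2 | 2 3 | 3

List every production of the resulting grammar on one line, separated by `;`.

Start -> 2 | 3 Z; Z -> X | 2 X | 3 Z1; X -> 3 | Start X1 | 2 X2; Z1 -> 3 | Z; X1 -> Z 3 | ε; X2 -> ε | 3

Z has alternatives sharing prefix '3': factor to Z → 3 Z1 with Z1 → 3 | Z.
X has alternatives sharing prefix 'Start': factor to X → Start X1 with X1 → Z 3 | ε.
X has alternatives sharing prefix '2': factor to X → 2 X2 with X2 → ε | 3.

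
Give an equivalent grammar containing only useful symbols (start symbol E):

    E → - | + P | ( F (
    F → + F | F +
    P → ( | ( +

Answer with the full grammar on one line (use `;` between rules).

Generating nonterminals: {E, P}.
Reachable from E after that: {E, P}.
Removed useless symbols: {F} and every production mentioning them.

E → - | + P; P → ( | ( +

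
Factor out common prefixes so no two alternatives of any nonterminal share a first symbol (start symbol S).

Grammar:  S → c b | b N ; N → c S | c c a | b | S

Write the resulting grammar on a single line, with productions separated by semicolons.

N has alternatives sharing prefix 'c': factor to N → c N' with N' → S | c a.

S → c b | b N; N → b | S | c N'; N' → S | c a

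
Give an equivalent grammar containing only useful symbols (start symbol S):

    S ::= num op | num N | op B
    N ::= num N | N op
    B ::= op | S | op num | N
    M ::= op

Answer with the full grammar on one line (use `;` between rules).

S ::= num op | op B; B ::= op | S | op num

Generating nonterminals: {B, M, S}.
Reachable from S after that: {B, S}.
Removed useless symbols: {M, N} and every production mentioning them.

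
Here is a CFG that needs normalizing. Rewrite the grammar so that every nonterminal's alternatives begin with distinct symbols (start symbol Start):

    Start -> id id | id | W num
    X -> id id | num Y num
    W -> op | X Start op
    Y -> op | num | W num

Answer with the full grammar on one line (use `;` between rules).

Start has alternatives sharing prefix 'id': factor to Start → id Start1 with Start1 → id | ε.

Start -> W num | id Start1; X -> id id | num Y num; W -> op | X Start op; Y -> op | num | W num; Start1 -> id | epsilon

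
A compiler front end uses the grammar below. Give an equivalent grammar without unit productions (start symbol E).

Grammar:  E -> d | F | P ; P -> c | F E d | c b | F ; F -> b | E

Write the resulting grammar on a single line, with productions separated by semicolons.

Unit pairs: E ⇒* {F, P}; F ⇒* {E, P}; P ⇒* {E, F}.
For every A with A ⇒* B via unit rules, add B's non-unit alternatives to A; then delete every rule of the form X → Y.

E -> d | b | c | F E d | c b; P -> d | b | c | F E d | c b; F -> d | b | c | F E d | c b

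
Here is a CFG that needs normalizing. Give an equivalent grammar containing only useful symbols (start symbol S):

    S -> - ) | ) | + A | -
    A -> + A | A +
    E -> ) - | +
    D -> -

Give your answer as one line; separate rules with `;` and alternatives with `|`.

S -> - ) | ) | -

Generating nonterminals: {D, E, S}.
Reachable from S after that: {S}.
Removed useless symbols: {A, D, E} and every production mentioning them.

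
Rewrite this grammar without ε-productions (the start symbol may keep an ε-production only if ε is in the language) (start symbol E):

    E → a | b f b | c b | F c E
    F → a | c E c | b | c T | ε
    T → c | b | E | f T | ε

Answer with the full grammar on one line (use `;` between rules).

E → a | b f b | c b | F c E | c E; F → a | c E c | b | c T | c; T → c | b | E | f T | f

Nullable set = {F, T}.
ε ∉ L(G), so no ε-production is kept.
For each production, add variants omitting each subset of nullable occurrences: E → F c E gives F c E | c E. F → c T gives c T | c. T → f T gives f T | f.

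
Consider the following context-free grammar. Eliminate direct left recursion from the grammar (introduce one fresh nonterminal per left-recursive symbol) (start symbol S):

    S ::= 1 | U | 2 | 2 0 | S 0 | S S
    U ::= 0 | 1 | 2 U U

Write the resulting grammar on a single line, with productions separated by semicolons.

Directly left-recursive nonterminal: S.
For S: α = {0, S}, β = {1, U, 2, 2 0}. Rewrite as S → β S' and S' → α S' | ε.

S ::= 1 S' | U S' | 2 S' | 2 0 S'; U ::= 0 | 1 | 2 U U; S' ::= 0 S' | S S' | ε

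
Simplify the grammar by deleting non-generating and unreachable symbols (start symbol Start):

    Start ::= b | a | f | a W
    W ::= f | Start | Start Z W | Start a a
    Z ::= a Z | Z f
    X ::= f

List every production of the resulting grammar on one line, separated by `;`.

Generating nonterminals: {Start, W, X}.
Reachable from Start after that: {Start, W}.
Removed useless symbols: {X, Z} and every production mentioning them.

Start ::= b | a | f | a W; W ::= f | Start | Start a a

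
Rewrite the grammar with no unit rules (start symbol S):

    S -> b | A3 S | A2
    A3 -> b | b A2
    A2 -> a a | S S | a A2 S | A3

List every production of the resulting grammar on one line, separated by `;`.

Unit pairs: A2 ⇒* {A3}; S ⇒* {A2, A3}.
For every A with A ⇒* B via unit rules, add B's non-unit alternatives to A; then delete every rule of the form X → Y.

S -> a a | S S | a A2 S | b | A3 S | b A2; A3 -> b | b A2; A2 -> a a | S S | a A2 S | b | b A2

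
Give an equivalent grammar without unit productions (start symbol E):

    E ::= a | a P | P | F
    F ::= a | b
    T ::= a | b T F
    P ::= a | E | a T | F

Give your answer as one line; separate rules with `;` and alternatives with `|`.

Unit pairs: E ⇒* {F, P}; P ⇒* {E, F}.
For each unit pair (A, B), copy every non-unit production of B to A, then drop all unit productions.

E ::= a | a P | a T | b; F ::= a | b; T ::= a | b T F; P ::= a | a P | a T | b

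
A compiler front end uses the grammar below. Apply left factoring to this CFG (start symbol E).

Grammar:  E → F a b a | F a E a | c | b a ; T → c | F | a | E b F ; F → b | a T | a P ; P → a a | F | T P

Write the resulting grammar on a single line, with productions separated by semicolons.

E has alternatives sharing prefix 'F a': factor to E → F a E' with E' → b a | E a.
F has alternatives sharing prefix 'a': factor to F → a F' with F' → T | P.

E → c | b a | F a E'; T → c | F | a | E b F; F → b | a F'; P → a a | F | T P; E' → b a | E a; F' → T | P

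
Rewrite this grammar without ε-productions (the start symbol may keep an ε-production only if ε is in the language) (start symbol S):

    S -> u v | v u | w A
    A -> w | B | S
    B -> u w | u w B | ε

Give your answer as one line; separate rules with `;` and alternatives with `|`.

Nullable nonterminals: {A, B}.
ε ∉ L(G), so no ε-production is kept.
Expand every rule over subsets of its nullable positions: S → w A gives w A | w.

S -> u v | v u | w A | w; A -> w | B | S; B -> u w | u w B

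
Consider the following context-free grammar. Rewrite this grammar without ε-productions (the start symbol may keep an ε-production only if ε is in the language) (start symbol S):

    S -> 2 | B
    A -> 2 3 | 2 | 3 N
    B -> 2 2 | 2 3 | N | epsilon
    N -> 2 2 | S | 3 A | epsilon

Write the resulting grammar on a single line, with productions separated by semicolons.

Nullable set = {B, N, S}.
ε ∈ L(G) since S is nullable, so keep S → ε.
Add the nullable-subset variants: A → 3 N gives 3 N | 3.

S -> 2 | B | epsilon; A -> 2 3 | 2 | 3 N | 3; B -> 2 2 | 2 3 | N; N -> 2 2 | S | 3 A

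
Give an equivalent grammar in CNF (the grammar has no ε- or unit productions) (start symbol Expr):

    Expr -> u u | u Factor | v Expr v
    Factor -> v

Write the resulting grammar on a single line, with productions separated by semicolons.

Expr -> X1 X1 | X1 Factor | X2 Y1; Factor -> v; X1 -> u; X2 -> v; Y1 -> Expr X2

Introduce a nonterminal for each terminal appearing in a rule of length ≥ 2: X1 → u, X2 → v.
Binarize each right-hand side of length ≥ 3 by chaining fresh nonterminals (Y1, Y2, …): affected rules were Expr → X2 Expr X2.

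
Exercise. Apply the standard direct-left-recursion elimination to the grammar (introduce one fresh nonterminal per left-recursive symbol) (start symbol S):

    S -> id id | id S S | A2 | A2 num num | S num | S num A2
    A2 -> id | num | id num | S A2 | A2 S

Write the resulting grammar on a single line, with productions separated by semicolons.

S -> id id S' | id S S S' | A2 S' | A2 num num S'; A2 -> id A2' | num A2' | id num A2' | S A2 A2'; S' -> num S' | num A2 S' | ε; A2' -> S A2' | ε

Directly left-recursive nonterminals: S, A2.
For S: α = {num, num A2}, β = {id id, id S S, A2, A2 num num}. Rewrite as S → β S' and S' → α S' | ε.
For A2: α = {S}, β = {id, num, id num, S A2}. Rewrite as A2 → β A2' and A2' → α A2' | ε.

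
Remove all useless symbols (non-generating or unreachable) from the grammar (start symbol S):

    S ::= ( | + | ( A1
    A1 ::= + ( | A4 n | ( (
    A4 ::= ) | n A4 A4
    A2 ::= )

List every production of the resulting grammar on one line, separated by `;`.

S ::= ( | + | ( A1; A1 ::= + ( | A4 n | ( (; A4 ::= ) | n A4 A4

Generating nonterminals: {A1, A2, A4, S}.
Reachable from S after that: {A1, A4, S}.
Removed useless symbols: {A2} and every production mentioning them.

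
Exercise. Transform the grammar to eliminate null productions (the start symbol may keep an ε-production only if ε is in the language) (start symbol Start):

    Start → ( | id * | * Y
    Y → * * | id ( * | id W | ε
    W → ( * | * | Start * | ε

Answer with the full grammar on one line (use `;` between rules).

Nullable nonterminals: {W, Y}.
ε ∉ L(G), so no ε-production is kept.
For each production, add variants omitting each subset of nullable occurrences: Start → * Y gives * Y | *. Y → id W gives id W | id.

Start → ( | id * | * Y | *; Y → * * | id ( * | id W | id; W → ( * | * | Start *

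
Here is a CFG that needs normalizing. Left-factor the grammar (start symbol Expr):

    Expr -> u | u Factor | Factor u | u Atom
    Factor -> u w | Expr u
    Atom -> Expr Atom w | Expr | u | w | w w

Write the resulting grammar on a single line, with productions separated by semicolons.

Expr -> Factor u | u Expr1; Factor -> u w | Expr u; Atom -> u | Expr Atom1 | w Atom2; Expr1 -> epsilon | Factor | Atom; Atom1 -> Atom w | epsilon; Atom2 -> epsilon | w

Expr has alternatives sharing prefix 'u': factor to Expr → u Expr1 with Expr1 → ε | Factor | Atom.
Atom has alternatives sharing prefix 'Expr': factor to Atom → Expr Atom1 with Atom1 → Atom w | ε.
Atom has alternatives sharing prefix 'w': factor to Atom → w Atom2 with Atom2 → ε | w.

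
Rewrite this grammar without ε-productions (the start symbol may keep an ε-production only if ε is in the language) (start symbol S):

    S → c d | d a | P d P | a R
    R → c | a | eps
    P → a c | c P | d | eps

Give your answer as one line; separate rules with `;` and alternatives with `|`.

Nullable nonterminals: {P, R}.
ε ∉ L(G), so no ε-production is kept.
For each production, add variants omitting each subset of nullable occurrences: S → P d P gives P d P | P d | d P | d. S → a R gives a R | a. P → c P gives c P | c.

S → c d | d a | P d P | P d | d P | d | a R | a; R → c | a; P → a c | c P | c | d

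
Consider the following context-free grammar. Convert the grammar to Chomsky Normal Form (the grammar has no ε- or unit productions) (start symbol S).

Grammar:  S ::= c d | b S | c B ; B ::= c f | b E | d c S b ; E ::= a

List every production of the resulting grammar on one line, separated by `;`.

S ::= X1 X2 | X3 S | X1 B; B ::= X1 X4 | X3 E | X2 Y1; E ::= a; X1 ::= c; X2 ::= d; X3 ::= b; X4 ::= f; Y1 ::= X1 Y2; Y2 ::= S X3

Introduce a nonterminal for each terminal appearing in a rule of length ≥ 2: X1 → c, X2 → d, X3 → b, X4 → f.
Binarize each right-hand side of length ≥ 3 by chaining fresh nonterminals (Y1, Y2, …): affected rules were B → X2 X1 S X3.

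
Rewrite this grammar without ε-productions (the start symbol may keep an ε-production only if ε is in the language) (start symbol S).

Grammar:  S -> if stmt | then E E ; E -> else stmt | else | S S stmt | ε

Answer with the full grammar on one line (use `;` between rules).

Nullable nonterminals: {E}.
ε ∉ L(G), so no ε-production is kept.
Expand every rule over subsets of its nullable positions: S → then E E gives then E E | then E | then.

S -> if stmt | then E E | then E | then; E -> else stmt | else | S S stmt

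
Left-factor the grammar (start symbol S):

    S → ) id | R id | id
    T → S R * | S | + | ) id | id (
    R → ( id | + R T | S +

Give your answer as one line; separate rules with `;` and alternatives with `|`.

T has alternatives sharing prefix 'S': factor to T → S T' with T' → R * | ε.

S → ) id | R id | id; T → + | ) id | id ( | S T'; R → ( id | + R T | S +; T' → R * | epsilon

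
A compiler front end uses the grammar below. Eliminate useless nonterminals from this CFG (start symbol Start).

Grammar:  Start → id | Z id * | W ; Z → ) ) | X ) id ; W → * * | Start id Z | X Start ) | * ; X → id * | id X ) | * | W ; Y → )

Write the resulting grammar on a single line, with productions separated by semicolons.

Generating nonterminals: {Start, W, X, Y, Z}.
Reachable from Start after that: {Start, W, X, Z}.
Removed useless symbols: {Y} and every production mentioning them.

Start → id | Z id * | W; Z → ) ) | X ) id; W → * * | Start id Z | X Start ) | *; X → id * | id X ) | * | W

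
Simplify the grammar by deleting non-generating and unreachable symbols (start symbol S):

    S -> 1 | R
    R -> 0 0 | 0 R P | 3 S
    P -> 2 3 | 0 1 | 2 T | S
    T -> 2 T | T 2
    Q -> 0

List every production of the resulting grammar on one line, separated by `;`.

S -> 1 | R; R -> 0 0 | 0 R P | 3 S; P -> 2 3 | 0 1 | S

Generating nonterminals: {P, Q, R, S}.
Reachable from S after that: {P, R, S}.
Removed useless symbols: {Q, T} and every production mentioning them.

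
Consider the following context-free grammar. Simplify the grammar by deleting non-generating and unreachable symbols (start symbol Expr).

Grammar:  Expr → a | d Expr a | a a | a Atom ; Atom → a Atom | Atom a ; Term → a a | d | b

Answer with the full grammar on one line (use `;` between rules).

Expr → a | d Expr a | a a

Generating nonterminals: {Expr, Term}.
Reachable from Expr after that: {Expr}.
Removed useless symbols: {Atom, Term} and every production mentioning them.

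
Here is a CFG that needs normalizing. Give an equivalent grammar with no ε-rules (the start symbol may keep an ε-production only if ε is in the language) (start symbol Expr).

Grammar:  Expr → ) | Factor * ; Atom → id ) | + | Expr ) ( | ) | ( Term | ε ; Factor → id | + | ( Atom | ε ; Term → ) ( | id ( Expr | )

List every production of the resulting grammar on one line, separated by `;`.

Expr → ) | Factor * | *; Atom → id ) | + | Expr ) ( | ) | ( Term; Factor → id | + | ( Atom | (; Term → ) ( | id ( Expr | )

The nullable symbols are {Atom, Factor}.
ε ∉ L(G), so no ε-production is kept.
For each production, add variants omitting each subset of nullable occurrences: Expr → Factor * gives Factor * | *. Factor → ( Atom gives ( Atom | (.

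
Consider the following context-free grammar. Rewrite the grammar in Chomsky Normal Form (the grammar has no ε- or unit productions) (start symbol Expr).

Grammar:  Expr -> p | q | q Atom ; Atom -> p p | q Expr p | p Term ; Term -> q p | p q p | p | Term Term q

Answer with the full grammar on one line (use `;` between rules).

Expr -> p | q | X1 Atom; Atom -> X2 X2 | X1 Y1 | X2 Term; Term -> X1 X2 | X2 Y2 | p | Term Y3; X1 -> q; X2 -> p; Y1 -> Expr X2; Y2 -> X1 X2; Y3 -> Term X1

Introduce a nonterminal for each terminal appearing in a rule of length ≥ 2: X1 → q, X2 → p.
Binarize each right-hand side of length ≥ 3 by chaining fresh nonterminals (Y1, Y2, …): affected rules were Atom → X1 Expr X2; Term → X2 X1 X2; Term → Term Term X1.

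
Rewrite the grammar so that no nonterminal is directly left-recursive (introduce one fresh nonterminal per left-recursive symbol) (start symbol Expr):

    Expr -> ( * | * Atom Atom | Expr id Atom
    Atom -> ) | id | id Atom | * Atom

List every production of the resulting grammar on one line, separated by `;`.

Directly left-recursive nonterminal: Expr.
For Expr: α = {id Atom}, β = {( *, * Atom Atom}. Rewrite as Expr → β Expr1 and Expr1 → α Expr1 | ε.

Expr -> ( * Expr1 | * Atom Atom Expr1; Atom -> ) | id | id Atom | * Atom; Expr1 -> id Atom Expr1 | ε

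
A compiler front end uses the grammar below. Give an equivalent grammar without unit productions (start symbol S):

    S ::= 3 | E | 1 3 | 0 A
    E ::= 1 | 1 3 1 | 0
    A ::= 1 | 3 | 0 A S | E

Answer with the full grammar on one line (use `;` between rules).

Unit pairs: A ⇒* {E}; S ⇒* {E}.
Replace each nonterminal's rules with the union of the non-unit rules of every nonterminal it unit-derives.

S ::= 1 | 1 3 1 | 0 | 3 | 1 3 | 0 A; E ::= 1 | 1 3 1 | 0; A ::= 1 | 1 3 1 | 0 | 3 | 0 A S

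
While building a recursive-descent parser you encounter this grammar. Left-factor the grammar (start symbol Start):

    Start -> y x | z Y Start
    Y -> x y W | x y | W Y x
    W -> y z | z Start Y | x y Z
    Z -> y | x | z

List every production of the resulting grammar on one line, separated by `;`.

Y has alternatives sharing prefix 'x y': factor to Y → x y Y1 with Y1 → W | ε.

Start -> y x | z Y Start; Y -> W Y x | x y Y1; W -> y z | z Start Y | x y Z; Z -> y | x | z; Y1 -> W | ε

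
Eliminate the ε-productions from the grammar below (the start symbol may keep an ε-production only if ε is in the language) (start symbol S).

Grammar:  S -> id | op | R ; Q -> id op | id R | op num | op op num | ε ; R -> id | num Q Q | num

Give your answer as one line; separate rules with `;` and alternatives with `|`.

The nullable symbols are {Q}.
ε ∉ L(G), so no ε-production is kept.
Expand every rule over subsets of its nullable positions: R → num Q Q gives num Q Q | num Q | num.

S -> id | op | R; Q -> id op | id R | op num | op op num; R -> id | num Q Q | num Q | num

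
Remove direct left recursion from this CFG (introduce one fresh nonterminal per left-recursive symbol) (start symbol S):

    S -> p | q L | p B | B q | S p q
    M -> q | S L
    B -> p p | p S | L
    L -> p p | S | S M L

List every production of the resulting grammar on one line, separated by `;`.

Left recursion appears on S.
For S: α = {p q}, β = {p, q L, p B, B q}. Rewrite as S → β S' and S' → α S' | ε.

S -> p S' | q L S' | p B S' | B q S'; M -> q | S L; B -> p p | p S | L; L -> p p | S | S M L; S' -> p q S' | eps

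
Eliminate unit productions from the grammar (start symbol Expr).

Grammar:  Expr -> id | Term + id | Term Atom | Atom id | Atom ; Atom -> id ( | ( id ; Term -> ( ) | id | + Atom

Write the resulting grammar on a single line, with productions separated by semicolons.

Unit pairs: Expr ⇒* {Atom}.
Replace each nonterminal's rules with the union of the non-unit rules of every nonterminal it unit-derives.

Expr -> id ( | ( id | id | Term + id | Term Atom | Atom id; Atom -> id ( | ( id; Term -> ( ) | id | + Atom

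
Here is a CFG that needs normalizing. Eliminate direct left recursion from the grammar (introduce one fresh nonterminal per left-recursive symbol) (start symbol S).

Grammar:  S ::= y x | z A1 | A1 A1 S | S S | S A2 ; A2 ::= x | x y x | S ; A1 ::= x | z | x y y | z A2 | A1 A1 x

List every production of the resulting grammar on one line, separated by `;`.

S ::= y x S' | z A1 S' | A1 A1 S S'; A2 ::= x | x y x | S; A1 ::= x A1' | z A1' | x y y A1' | z A2 A1'; S' ::= S S' | A2 S' | ε; A1' ::= A1 x A1' | ε

Left recursion appears on S, A1.
For S: α = {S, A2}, β = {y x, z A1, A1 A1 S}. Rewrite as S → β S' and S' → α S' | ε.
For A1: α = {A1 x}, β = {x, z, x y y, z A2}. Rewrite as A1 → β A1' and A1' → α A1' | ε.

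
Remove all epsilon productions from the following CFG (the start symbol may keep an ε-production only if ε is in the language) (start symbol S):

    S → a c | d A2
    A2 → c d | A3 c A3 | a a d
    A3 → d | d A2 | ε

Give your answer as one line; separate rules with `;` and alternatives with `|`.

S → a c | d A2; A2 → c d | A3 c A3 | A3 c | c A3 | c | a a d; A3 → d | d A2

The nullable symbols are {A3}.
ε ∉ L(G), so no ε-production is kept.
For each production, add variants omitting each subset of nullable occurrences: A2 → A3 c A3 gives A3 c A3 | A3 c | c A3 | c.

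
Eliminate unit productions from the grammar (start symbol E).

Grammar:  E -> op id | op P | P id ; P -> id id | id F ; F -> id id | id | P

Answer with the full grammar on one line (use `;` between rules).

E -> op id | op P | P id; P -> id id | id F; F -> id id | id | id F

Unit pairs: F ⇒* {P}.
For each unit pair (A, B), copy every non-unit production of B to A, then drop all unit productions.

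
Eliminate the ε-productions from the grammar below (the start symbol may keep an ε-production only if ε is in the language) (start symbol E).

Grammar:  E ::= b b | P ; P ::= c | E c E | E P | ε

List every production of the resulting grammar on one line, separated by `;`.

Nullable nonterminals: {E, P}.
ε ∈ L(G) since E is nullable, so keep E → ε.
Expand every rule over subsets of its nullable positions: P → E c E gives E c E | E c | c E. P → E P gives E P | E.

E ::= b b | P | ε; P ::= c | E c E | E c | c E | E P | E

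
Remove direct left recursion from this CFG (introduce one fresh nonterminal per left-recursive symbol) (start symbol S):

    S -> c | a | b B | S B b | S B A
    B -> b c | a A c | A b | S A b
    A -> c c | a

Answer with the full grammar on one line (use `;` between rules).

Directly left-recursive nonterminal: S.
For S: α = {B b, B A}, β = {c, a, b B}. Rewrite as S → β S' and S' → α S' | ε.

S -> c S' | a S' | b B S'; B -> b c | a A c | A b | S A b; A -> c c | a; S' -> B b S' | B A S' | ε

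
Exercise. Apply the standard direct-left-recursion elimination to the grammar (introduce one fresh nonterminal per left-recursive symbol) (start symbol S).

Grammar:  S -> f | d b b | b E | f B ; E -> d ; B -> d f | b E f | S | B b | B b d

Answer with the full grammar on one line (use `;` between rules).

Left recursion appears on B.
For B: α = {b, b d}, β = {d f, b E f, S}. Rewrite as B → β B' and B' → α B' | ε.

S -> f | d b b | b E | f B; E -> d; B -> d f B' | b E f B' | S B'; B' -> b B' | b d B' | ε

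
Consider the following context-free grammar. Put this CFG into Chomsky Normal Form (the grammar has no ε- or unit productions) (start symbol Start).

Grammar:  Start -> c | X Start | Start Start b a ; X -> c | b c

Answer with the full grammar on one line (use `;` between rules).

Start -> c | X Start | Start Y1; X -> c | X1 X3; X1 -> b; X2 -> a; X3 -> c; Y1 -> Start Y2; Y2 -> X1 X2

Introduce a nonterminal for each terminal appearing in a rule of length ≥ 2: X1 → b, X2 → a, X3 → c.
Binarize each right-hand side of length ≥ 3 by chaining fresh nonterminals (Y1, Y2, …): affected rules were Start → Start Start X1 X2.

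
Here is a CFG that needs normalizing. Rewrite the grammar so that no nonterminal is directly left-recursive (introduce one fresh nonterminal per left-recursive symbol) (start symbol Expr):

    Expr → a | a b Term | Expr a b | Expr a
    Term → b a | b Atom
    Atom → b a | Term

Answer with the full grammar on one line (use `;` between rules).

Expr → a Expr1 | a b Term Expr1; Term → b a | b Atom; Atom → b a | Term; Expr1 → a b Expr1 | a Expr1 | ε

Left recursion appears on Expr.
For Expr: α = {a b, a}, β = {a, a b Term}. Rewrite as Expr → β Expr1 and Expr1 → α Expr1 | ε.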